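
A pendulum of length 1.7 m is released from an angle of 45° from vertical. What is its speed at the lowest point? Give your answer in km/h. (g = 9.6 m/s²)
h = L(1 − cosθ) = 1.7(1 − cos45°) = 0.497918 m
v = √(2gh) = √(2·9.6·0.497918) = 3.09193 m/s = 11.13 km/h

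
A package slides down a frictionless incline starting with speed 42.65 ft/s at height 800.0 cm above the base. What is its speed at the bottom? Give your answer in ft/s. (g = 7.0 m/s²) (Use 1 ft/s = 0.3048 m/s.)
Convert to SI: v₀ = 12.9997 m/s, h = 8.0 m
½mv₀² + mgh = ½mv² ⇒ v = √(v₀² + 2gh) = √(12.9997² + 2·7.0·8.0) = 16.7628 m/s = 55.0 ft/s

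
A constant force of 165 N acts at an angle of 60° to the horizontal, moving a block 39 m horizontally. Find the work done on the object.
W = F·d·cosθ = (165)(39)cos(60°) = 3218 J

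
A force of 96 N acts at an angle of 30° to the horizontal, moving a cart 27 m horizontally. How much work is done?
W = F·d·cosθ = (96)(27)cos(30°) = 2245 J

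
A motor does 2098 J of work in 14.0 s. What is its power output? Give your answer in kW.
P = W/t = 2098.0/14.0 = 149.857 W = 0.1499 kW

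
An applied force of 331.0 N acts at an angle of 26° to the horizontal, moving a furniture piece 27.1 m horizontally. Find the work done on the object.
W = F·d·cosθ = (331.0)(27.1)cos(26°) = 8062 J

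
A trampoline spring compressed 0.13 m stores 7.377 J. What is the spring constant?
k = 2·PE/x² = 2·7.377/(0.13)² = 873.0 N/m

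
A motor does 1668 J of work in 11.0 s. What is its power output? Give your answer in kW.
P = W/t = 1668.0/11.0 = 151.636 W = 0.1516 kW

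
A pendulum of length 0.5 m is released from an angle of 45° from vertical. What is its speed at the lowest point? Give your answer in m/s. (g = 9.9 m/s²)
h = L(1 − cosθ) = 0.5(1 − cos45°) = 0.146447 m
v = √(2gh) = √(2·9.9·0.146447) = 1.703 m/s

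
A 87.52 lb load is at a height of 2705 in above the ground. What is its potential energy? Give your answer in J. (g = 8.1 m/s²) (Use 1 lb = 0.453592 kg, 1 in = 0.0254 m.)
Convert to SI: m = 39.6984 kg, h = 68.707 m
PE = mgh = (39.6984)(8.1)(68.707) = 22090 J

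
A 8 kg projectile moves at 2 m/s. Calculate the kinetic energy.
KE = ½mv² = ½(8)(2)² = 16.0 J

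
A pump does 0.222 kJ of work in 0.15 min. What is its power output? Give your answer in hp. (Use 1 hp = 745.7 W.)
Convert to SI: W = 222.0 J, t = 9.0 s
P = W/t = 222.0/9.0 = 24.6667 W = 0.03308 hp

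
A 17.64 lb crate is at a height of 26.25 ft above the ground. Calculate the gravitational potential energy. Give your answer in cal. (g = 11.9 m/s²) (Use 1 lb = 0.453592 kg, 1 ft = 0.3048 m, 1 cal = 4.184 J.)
Convert to SI: m = 8.00136 kg, h = 8.001 m
PE = mgh = (8.00136)(11.9)(8.001) = 761.825 J = 182.1 cal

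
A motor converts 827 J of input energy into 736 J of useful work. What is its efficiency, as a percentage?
η = W_out/W_in = 736/827 = 89.0%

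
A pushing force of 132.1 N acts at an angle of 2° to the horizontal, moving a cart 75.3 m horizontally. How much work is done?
W = F·d·cosθ = (132.1)(75.3)cos(2°) = 9941 J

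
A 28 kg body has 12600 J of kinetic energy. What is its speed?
v = √(2·KE/m) = √(2·12600/28) = 30.0 m/s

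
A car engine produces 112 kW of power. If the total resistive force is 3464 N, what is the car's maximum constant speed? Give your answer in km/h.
P = Fv ⇒ v = P/F = 112000 W/3464.0 N = 32.3326 m/s = 116.4 km/h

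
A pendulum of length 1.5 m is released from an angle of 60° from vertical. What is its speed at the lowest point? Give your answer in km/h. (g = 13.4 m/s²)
h = L(1 − cosθ) = 1.5(1 − cos60°) = 0.75 m
v = √(2gh) = √(2·13.4·0.75) = 4.4833 m/s = 16.14 km/h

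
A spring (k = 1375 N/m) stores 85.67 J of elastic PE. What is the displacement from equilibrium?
x = √(2·PE/k) = √(2·85.67/1375) = 0.353 m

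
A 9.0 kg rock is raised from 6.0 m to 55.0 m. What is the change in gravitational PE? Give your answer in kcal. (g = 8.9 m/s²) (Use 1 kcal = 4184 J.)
ΔPE = mgΔh = (9.0)(8.9)(49.0) = 3924.9 J = 0.9381 kcal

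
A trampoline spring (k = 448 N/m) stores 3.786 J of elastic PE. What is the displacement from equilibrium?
x = √(2·PE/k) = √(2·3.786/448) = 0.13 m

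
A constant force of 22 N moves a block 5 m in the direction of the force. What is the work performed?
W = F·d = (22)(5) = 110.0 J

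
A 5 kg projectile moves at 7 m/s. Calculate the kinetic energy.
KE = ½mv² = ½(5)(7)² = 122.5 J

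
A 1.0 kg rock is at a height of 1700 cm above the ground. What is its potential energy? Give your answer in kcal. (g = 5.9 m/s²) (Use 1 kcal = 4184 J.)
Convert to SI: m = 1.0 kg, h = 17.0 m
PE = mgh = (1.0)(5.9)(17.0) = 100.3 J = 0.02397 kcal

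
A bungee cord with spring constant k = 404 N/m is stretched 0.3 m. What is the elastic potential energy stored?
PE = ½kx² = ½(404)(0.3)² = 18.18 J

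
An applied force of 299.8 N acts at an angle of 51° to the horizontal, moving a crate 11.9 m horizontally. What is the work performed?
W = F·d·cosθ = (299.8)(11.9)cos(51°) = 2245 J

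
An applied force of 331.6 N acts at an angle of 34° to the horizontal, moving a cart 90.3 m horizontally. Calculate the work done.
W = F·d·cosθ = (331.6)(90.3)cos(34°) = 24820 J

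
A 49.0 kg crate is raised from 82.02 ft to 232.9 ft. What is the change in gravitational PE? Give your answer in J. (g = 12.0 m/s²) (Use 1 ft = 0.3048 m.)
Convert to SI: m = 49.0 kg, Δh = 45.9882 m
ΔPE = mgΔh = (49.0)(12.0)(45.9882) = 27040 J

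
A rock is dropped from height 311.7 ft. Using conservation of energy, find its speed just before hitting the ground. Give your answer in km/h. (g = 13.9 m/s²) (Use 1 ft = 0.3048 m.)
Convert to SI: h = 95.0062 m
mgh = ½mv² ⇒ v = √(2gh) = √(2·13.9·95.0062) = 51.3923 m/s = 185.0 km/h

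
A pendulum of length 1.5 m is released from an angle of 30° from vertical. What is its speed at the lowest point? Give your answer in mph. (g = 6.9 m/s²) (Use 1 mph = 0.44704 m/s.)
h = L(1 − cosθ) = 1.5(1 − cos30°) = 0.200962 m
v = √(2gh) = √(2·6.9·0.200962) = 1.66532 m/s = 3.725 mph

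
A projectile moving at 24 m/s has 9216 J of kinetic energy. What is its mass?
m = 2·KE/v² = 2·9216/(24)² = 32.0 kg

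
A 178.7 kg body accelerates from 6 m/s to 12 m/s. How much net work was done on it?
W = ΔKE = ½m(v₂² − v₁²) = ½(178.7)(12² − 6²) = 9649.8 J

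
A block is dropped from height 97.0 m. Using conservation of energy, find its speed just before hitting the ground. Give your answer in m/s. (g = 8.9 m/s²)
mgh = ½mv² ⇒ v = √(2gh) = √(2·8.9·97.0) = 41.55 m/s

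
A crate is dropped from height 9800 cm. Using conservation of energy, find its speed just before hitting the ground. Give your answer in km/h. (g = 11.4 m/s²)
Convert to SI: h = 98.0 m
mgh = ½mv² ⇒ v = √(2gh) = √(2·11.4·98.0) = 47.2694 m/s = 170.2 km/h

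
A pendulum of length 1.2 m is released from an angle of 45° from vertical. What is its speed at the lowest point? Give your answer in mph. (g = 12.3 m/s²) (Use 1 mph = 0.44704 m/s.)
h = L(1 − cosθ) = 1.2(1 − cos45°) = 0.351472 m
v = √(2gh) = √(2·12.3·0.351472) = 2.94044 m/s = 6.578 mph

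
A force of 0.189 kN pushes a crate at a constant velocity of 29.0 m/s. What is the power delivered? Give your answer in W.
Convert to SI: F = 189.0 N, v = 29.0 m/s
P = Fv = (189.0)(29.0) = 5481 W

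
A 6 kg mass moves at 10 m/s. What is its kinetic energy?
KE = ½mv² = ½(6)(10)² = 300.0 J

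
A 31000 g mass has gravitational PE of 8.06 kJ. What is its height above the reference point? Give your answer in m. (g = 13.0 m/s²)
Convert to SI: m = 31.0 kg, PE = 8060.0 J
h = PE/(mg) = 8060.0/(31.0·13.0) = 20.0 m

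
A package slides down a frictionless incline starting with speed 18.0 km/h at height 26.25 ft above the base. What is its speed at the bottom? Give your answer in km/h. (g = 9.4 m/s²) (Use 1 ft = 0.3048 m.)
Convert to SI: v₀ = 5.0 m/s, h = 8.001 m
½mv₀² + mgh = ½mv² ⇒ v = √(v₀² + 2gh) = √(5.0² + 2·9.4·8.001) = 13.2446 m/s = 47.68 km/h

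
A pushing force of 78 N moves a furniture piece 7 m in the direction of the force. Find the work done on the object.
W = F·d = (78)(7) = 546.0 J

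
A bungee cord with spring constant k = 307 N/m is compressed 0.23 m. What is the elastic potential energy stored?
PE = ½kx² = ½(307)(0.23)² = 8.12 J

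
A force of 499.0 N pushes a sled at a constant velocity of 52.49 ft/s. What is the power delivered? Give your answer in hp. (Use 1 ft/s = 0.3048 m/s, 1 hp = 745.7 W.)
Convert to SI: F = 499.0 N, v = 15.999 m/s
P = Fv = (499.0)(15.999) = 7983.48 W = 10.71 hp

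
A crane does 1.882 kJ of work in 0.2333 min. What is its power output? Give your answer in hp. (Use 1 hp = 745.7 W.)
Convert to SI: W = 1882.0 J, t = 13.998 s
P = W/t = 1882.0/13.998 = 134.448 W = 0.1803 hp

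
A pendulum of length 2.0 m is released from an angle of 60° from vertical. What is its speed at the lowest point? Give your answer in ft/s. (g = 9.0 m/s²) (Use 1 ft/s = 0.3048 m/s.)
h = L(1 − cosθ) = 2.0(1 − cos60°) = 1.0 m
v = √(2gh) = √(2·9.0·1.0) = 4.24264 m/s = 13.92 ft/s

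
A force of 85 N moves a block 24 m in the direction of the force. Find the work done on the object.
W = F·d = (85)(24) = 2040 J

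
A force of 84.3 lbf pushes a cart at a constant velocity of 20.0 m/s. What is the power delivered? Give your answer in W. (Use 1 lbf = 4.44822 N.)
Convert to SI: F = 374.985 N, v = 20.0 m/s
P = Fv = (374.985)(20.0) = 7500 W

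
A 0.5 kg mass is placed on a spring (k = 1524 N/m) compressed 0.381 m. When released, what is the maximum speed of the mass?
½kx² = ½mv² ⇒ v = x√(k/m) = (0.381)√(1524/0.5) = 21.03 m/s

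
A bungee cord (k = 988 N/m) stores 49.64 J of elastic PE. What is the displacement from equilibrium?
x = √(2·PE/k) = √(2·49.64/988) = 0.317 m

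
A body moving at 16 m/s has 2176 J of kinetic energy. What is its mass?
m = 2·KE/v² = 2·2176/(16)² = 17.0 kg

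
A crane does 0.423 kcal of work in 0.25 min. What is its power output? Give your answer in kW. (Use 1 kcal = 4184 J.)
Convert to SI: W = 1769.83 J, t = 15.0 s
P = W/t = 1769.83/15.0 = 117.989 W = 0.118 kW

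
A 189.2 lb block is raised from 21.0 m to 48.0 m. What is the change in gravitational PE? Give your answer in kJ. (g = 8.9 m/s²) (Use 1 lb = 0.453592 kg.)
Convert to SI: m = 85.8196 kg, Δh = 27.0 m
ΔPE = mgΔh = (85.8196)(8.9)(27.0) = 20622.5 J = 20.62 kJ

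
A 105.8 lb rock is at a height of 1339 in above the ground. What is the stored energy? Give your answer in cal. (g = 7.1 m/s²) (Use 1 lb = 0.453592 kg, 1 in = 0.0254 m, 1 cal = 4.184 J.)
Convert to SI: m = 47.99 kg, h = 34.0106 m
PE = mgh = (47.99)(7.1)(34.0106) = 11588.4 J = 2770 cal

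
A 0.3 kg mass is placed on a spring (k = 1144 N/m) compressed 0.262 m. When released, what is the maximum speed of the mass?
½kx² = ½mv² ⇒ v = x√(k/m) = (0.262)√(1144/0.3) = 16.18 m/s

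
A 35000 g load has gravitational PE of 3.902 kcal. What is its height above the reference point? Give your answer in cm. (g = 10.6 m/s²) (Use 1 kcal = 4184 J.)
Convert to SI: m = 35.0 kg, PE = 16326.0 J
h = PE/(mg) = 16326.0/(35.0·10.6) = 44.0053 m = 4401 cm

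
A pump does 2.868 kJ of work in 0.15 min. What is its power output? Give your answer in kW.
Convert to SI: W = 2868.0 J, t = 9.0 s
P = W/t = 2868.0/9.0 = 318.667 W = 0.3187 kW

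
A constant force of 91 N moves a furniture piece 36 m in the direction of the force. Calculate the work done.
W = F·d = (91)(36) = 3276 J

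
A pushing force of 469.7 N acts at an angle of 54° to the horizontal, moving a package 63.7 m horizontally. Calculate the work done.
W = F·d·cosθ = (469.7)(63.7)cos(54°) = 17590 J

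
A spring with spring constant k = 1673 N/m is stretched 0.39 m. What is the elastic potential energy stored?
PE = ½kx² = ½(1673)(0.39)² = 127.2 J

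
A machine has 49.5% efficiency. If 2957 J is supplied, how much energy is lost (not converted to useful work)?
W_lost = W_in(1 − η) = 2957·(1 − 0.495) = 1493 J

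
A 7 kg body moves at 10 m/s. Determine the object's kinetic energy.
KE = ½mv² = ½(7)(10)² = 350.0 J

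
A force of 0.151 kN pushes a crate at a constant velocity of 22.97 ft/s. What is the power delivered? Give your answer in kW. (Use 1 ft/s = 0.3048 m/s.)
Convert to SI: F = 151.0 N, v = 7.00126 m/s
P = Fv = (151.0)(7.00126) = 1057.19 W = 1.057 kW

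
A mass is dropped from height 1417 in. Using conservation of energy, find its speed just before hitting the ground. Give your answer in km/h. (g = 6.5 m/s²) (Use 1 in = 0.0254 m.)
Convert to SI: h = 35.9918 m
mgh = ½mv² ⇒ v = √(2gh) = √(2·6.5·35.9918) = 21.6308 m/s = 77.87 km/h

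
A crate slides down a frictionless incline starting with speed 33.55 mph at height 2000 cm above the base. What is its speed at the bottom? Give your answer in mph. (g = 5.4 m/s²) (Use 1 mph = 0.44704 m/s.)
Convert to SI: v₀ = 14.9982 m/s, h = 20.0 m
½mv₀² + mgh = ½mv² ⇒ v = √(v₀² + 2gh) = √(14.9982² + 2·5.4·20.0) = 20.9987 m/s = 46.97 mph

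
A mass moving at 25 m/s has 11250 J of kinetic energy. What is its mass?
m = 2·KE/v² = 2·11250/(25)² = 36.0 kg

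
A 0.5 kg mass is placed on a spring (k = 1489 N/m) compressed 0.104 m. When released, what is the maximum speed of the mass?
½kx² = ½mv² ⇒ v = x√(k/m) = (0.104)√(1489/0.5) = 5.675 m/s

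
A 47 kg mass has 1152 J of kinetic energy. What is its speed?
v = √(2·KE/m) = √(2·1152/47) = 7.002 m/s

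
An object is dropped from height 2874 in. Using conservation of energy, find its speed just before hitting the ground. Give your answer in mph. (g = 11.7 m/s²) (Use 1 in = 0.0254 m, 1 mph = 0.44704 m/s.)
Convert to SI: h = 72.9996 m
mgh = ½mv² ⇒ v = √(2gh) = √(2·11.7·72.9996) = 41.3303 m/s = 92.45 mph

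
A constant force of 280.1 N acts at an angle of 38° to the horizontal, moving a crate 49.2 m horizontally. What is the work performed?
W = F·d·cosθ = (280.1)(49.2)cos(38°) = 10860 J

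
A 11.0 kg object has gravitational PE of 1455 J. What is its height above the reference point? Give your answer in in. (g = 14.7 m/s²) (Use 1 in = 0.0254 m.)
h = PE/(mg) = 1455.0/(11.0·14.7) = 8.99814 m = 354.3 in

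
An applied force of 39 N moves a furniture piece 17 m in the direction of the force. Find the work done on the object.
W = F·d = (39)(17) = 663.0 J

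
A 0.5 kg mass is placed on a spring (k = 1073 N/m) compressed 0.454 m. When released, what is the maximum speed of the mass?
½kx² = ½mv² ⇒ v = x√(k/m) = (0.454)√(1073/0.5) = 21.03 m/s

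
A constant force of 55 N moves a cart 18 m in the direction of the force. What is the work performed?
W = F·d = (55)(18) = 990.0 J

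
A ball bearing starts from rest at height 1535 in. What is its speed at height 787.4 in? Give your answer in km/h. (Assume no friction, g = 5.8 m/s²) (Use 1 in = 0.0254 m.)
Convert to SI: h₁−h₂ = 18.989 m
mgh₁ = mgh₂ + ½mv² ⇒ v = √(2g(h₁−h₂)) = √(2·5.8·18.989) = 14.8416 m/s = 53.43 km/h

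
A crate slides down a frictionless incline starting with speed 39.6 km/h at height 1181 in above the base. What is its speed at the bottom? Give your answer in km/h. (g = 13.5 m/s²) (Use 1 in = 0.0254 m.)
Convert to SI: v₀ = 11.0 m/s, h = 29.9974 m
½mv₀² + mgh = ½mv² ⇒ v = √(v₀² + 2gh) = √(11.0² + 2·13.5·29.9974) = 30.5111 m/s = 109.8 km/h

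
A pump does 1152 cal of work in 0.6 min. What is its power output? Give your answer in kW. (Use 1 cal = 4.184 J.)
Convert to SI: W = 4819.97 J, t = 36.0 s
P = W/t = 4819.97/36.0 = 133.888 W = 0.1339 kW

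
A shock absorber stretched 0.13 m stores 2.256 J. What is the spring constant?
k = 2·PE/x² = 2·2.256/(0.13)² = 267.0 N/m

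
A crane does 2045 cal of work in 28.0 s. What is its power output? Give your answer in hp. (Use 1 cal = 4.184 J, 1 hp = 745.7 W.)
Convert to SI: W = 8556.28 J, t = 28.0 s
P = W/t = 8556.28/28.0 = 305.581 W = 0.4098 hp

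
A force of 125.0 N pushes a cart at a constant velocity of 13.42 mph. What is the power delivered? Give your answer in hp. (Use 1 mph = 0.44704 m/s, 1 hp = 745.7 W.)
Convert to SI: F = 125.0 N, v = 5.99928 m/s
P = Fv = (125.0)(5.99928) = 749.91 W = 1.006 hp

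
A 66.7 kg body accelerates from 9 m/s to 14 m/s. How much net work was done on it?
W = ΔKE = ½m(v₂² − v₁²) = ½(66.7)(14² − 9²) = 3835.25 J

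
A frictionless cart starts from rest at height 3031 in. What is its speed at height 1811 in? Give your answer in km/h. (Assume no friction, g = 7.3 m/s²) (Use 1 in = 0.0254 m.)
Convert to SI: h₁−h₂ = 30.988 m
mgh₁ = mgh₂ + ½mv² ⇒ v = √(2g(h₁−h₂)) = √(2·7.3·30.988) = 21.2703 m/s = 76.57 km/h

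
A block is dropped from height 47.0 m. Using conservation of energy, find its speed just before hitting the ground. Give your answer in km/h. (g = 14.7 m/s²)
mgh = ½mv² ⇒ v = √(2gh) = √(2·14.7·47.0) = 37.1726 m/s = 133.8 km/h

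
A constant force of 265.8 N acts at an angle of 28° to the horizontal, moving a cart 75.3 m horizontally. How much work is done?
W = F·d·cosθ = (265.8)(75.3)cos(28°) = 17670 J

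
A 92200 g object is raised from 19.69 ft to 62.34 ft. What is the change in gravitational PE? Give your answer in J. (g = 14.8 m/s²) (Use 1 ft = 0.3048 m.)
Convert to SI: m = 92.2 kg, Δh = 12.9997 m
ΔPE = mgΔh = (92.2)(14.8)(12.9997) = 17740 J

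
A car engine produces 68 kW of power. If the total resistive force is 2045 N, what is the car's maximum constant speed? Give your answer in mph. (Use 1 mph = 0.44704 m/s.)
P = Fv ⇒ v = P/F = 68000 W/2045.0 N = 33.2518 m/s = 74.38 mph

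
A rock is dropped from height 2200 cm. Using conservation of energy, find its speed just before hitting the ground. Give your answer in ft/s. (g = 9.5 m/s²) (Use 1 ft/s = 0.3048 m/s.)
Convert to SI: h = 22.0 m
mgh = ½mv² ⇒ v = √(2gh) = √(2·9.5·22.0) = 20.445 m/s = 67.08 ft/s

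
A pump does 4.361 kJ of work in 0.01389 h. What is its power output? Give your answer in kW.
Convert to SI: W = 4361.0 J, t = 50.004 s
P = W/t = 4361.0/50.004 = 87.213 W = 0.08721 kW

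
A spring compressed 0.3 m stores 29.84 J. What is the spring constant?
k = 2·PE/x² = 2·29.84/(0.3)² = 663.1 N/m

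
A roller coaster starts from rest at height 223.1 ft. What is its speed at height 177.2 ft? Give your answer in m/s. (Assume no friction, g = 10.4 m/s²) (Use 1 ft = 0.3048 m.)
Convert to SI: h₁−h₂ = 13.9903 m
mgh₁ = mgh₂ + ½mv² ⇒ v = √(2g(h₁−h₂)) = √(2·10.4·13.9903) = 17.06 m/s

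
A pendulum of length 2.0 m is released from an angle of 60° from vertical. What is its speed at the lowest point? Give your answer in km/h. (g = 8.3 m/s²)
h = L(1 − cosθ) = 2.0(1 − cos60°) = 1.0 m
v = √(2gh) = √(2·8.3·1.0) = 4.07431 m/s = 14.67 km/h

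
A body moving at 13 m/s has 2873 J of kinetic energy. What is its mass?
m = 2·KE/v² = 2·2873/(13)² = 34.0 kg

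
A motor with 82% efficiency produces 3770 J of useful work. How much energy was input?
W_in = W_out/η = 3770/0.82 = 4598 J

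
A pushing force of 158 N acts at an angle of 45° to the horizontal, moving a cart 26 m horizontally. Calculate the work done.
W = F·d·cosθ = (158)(26)cos(45°) = 2905 J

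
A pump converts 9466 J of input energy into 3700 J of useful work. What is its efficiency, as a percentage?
η = W_out/W_in = 3700/9466 = 39.09%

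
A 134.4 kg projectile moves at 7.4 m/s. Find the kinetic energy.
KE = ½mv² = ½(134.4)(7.4)² = 3680 J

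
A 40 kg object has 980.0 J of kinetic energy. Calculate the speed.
v = √(2·KE/m) = √(2·980.0/40) = 7.0 m/s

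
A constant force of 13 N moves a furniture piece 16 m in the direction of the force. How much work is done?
W = F·d = (13)(16) = 208.0 J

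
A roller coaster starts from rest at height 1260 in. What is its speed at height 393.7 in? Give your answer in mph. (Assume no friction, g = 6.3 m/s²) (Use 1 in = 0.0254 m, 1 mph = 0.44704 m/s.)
Convert to SI: h₁−h₂ = 22.004 m
mgh₁ = mgh₂ + ½mv² ⇒ v = √(2g(h₁−h₂)) = √(2·6.3·22.004) = 16.6508 m/s = 37.25 mph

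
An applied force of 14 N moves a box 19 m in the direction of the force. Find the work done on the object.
W = F·d = (14)(19) = 266.0 J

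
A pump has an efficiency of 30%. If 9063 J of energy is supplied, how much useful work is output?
W_out = η·W_in = 0.3·9063 = 2718.9 J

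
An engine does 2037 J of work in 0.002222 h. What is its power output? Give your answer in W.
Convert to SI: W = 2037.0 J, t = 7.9992 s
P = W/t = 2037.0/7.9992 = 254.7 W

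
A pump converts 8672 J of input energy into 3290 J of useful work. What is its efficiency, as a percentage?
η = W_out/W_in = 3290/8672 = 37.94%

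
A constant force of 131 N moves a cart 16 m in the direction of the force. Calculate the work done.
W = F·d = (131)(16) = 2096 J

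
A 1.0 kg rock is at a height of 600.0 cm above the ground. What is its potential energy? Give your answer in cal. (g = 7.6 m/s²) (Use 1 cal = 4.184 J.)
Convert to SI: m = 1.0 kg, h = 6.0 m
PE = mgh = (1.0)(7.6)(6.0) = 45.6 J = 10.9 cal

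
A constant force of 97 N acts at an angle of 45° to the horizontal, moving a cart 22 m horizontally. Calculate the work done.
W = F·d·cosθ = (97)(22)cos(45°) = 1509 J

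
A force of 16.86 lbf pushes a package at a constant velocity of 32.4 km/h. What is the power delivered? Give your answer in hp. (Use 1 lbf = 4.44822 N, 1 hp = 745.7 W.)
Convert to SI: F = 74.997 N, v = 9.0 m/s
P = Fv = (74.997)(9.0) = 674.973 W = 0.9052 hp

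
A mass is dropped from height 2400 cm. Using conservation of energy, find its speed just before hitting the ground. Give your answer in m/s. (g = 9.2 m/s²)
Convert to SI: h = 24.0 m
mgh = ½mv² ⇒ v = √(2gh) = √(2·9.2·24.0) = 21.01 m/s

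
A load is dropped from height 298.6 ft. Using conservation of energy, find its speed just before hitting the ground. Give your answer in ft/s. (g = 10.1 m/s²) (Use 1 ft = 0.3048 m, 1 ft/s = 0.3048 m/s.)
Convert to SI: h = 91.0133 m
mgh = ½mv² ⇒ v = √(2gh) = √(2·10.1·91.0133) = 42.8774 m/s = 140.7 ft/s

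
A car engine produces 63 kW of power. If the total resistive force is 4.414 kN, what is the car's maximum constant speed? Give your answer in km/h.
Convert to SI: F = 4414.0 N
P = Fv ⇒ v = P/F = 63000 W/4414.0 N = 14.2728 m/s = 51.38 km/h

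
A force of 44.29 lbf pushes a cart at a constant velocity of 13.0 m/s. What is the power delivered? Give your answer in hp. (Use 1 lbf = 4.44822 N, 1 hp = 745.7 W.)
Convert to SI: F = 197.012 N, v = 13.0 m/s
P = Fv = (197.012)(13.0) = 2561.15 W = 3.435 hp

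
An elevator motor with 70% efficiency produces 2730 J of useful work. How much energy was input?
W_in = W_out/η = 2730/0.7 = 3900 J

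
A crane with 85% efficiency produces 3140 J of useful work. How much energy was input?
W_in = W_out/η = 3140/0.85 = 3694 J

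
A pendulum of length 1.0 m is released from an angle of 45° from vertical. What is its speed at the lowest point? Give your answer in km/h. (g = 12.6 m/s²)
h = L(1 − cosθ) = 1.0(1 − cos45°) = 0.292893 m
v = √(2gh) = √(2·12.6·0.292893) = 2.71678 m/s = 9.78 km/h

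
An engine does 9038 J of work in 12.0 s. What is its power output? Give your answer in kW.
P = W/t = 9038.0/12.0 = 753.167 W = 0.7532 kW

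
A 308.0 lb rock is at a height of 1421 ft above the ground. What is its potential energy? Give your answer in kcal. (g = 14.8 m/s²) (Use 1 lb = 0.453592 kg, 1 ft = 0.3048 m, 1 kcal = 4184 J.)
Convert to SI: m = 139.706 kg, h = 433.121 m
PE = mgh = (139.706)(14.8)(433.121) = 895544 J = 214.0 kcal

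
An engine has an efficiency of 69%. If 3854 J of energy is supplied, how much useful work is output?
W_out = η·W_in = 0.69·3854 = 2659.26 J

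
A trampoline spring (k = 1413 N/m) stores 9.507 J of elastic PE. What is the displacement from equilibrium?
x = √(2·PE/k) = √(2·9.507/1413) = 0.116 m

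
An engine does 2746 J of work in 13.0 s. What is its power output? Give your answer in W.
P = W/t = 2746.0/13.0 = 211.2 W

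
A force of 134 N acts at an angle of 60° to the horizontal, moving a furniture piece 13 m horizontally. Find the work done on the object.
W = F·d·cosθ = (134)(13)cos(60°) = 871.0 J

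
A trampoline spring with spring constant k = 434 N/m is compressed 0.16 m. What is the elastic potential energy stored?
PE = ½kx² = ½(434)(0.16)² = 5.555 J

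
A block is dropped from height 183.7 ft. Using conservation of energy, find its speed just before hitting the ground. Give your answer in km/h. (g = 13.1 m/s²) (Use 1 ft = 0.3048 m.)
Convert to SI: h = 55.9918 m
mgh = ½mv² ⇒ v = √(2gh) = √(2·13.1·55.9918) = 38.3012 m/s = 137.9 km/h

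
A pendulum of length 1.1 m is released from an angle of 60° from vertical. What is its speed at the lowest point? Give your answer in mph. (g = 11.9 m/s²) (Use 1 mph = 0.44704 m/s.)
h = L(1 − cosθ) = 1.1(1 − cos60°) = 0.55 m
v = √(2gh) = √(2·11.9·0.55) = 3.61801 m/s = 8.093 mph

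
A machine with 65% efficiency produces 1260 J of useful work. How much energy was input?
W_in = W_out/η = 1260/0.65 = 1938 J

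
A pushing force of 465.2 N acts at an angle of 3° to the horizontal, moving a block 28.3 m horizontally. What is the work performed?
W = F·d·cosθ = (465.2)(28.3)cos(3°) = 13150 J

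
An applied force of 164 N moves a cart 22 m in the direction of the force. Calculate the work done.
W = F·d = (164)(22) = 3608 J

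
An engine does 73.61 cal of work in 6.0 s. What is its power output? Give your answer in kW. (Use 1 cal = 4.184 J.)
Convert to SI: W = 307.984 J, t = 6.0 s
P = W/t = 307.984/6.0 = 51.3307 W = 0.05133 kW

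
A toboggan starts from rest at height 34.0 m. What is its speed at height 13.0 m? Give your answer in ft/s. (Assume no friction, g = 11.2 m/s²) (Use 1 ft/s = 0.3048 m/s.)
mgh₁ = mgh₂ + ½mv² ⇒ v = √(2g(h₁−h₂)) = √(2·11.2·21.0) = 21.6887 m/s = 71.16 ft/s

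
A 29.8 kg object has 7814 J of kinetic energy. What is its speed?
v = √(2·KE/m) = √(2·7814/29.8) = 22.9 m/s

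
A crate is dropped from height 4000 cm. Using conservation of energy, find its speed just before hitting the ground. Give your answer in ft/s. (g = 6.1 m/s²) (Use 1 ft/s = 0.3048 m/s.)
Convert to SI: h = 40.0 m
mgh = ½mv² ⇒ v = √(2gh) = √(2·6.1·40.0) = 22.0907 m/s = 72.48 ft/s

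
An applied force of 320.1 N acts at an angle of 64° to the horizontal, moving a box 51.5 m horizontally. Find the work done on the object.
W = F·d·cosθ = (320.1)(51.5)cos(64°) = 7227 J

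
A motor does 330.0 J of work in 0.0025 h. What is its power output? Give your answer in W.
Convert to SI: W = 330.0 J, t = 9.0 s
P = W/t = 330.0/9.0 = 36.67 W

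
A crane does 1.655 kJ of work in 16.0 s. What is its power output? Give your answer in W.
Convert to SI: W = 1655.0 J, t = 16.0 s
P = W/t = 1655.0/16.0 = 103.4 W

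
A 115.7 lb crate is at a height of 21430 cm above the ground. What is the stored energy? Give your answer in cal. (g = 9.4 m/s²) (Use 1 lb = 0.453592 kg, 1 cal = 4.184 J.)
Convert to SI: m = 52.4806 kg, h = 214.3 m
PE = mgh = (52.4806)(9.4)(214.3) = 105718 J = 25270 cal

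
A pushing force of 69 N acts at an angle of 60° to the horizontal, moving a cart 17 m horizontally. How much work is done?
W = F·d·cosθ = (69)(17)cos(60°) = 586.5 J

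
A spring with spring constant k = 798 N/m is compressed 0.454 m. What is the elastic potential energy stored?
PE = ½kx² = ½(798)(0.454)² = 82.24 J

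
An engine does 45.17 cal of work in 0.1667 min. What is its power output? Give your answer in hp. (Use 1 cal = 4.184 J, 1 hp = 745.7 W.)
Convert to SI: W = 188.991 J, t = 10.002 s
P = W/t = 188.991/10.002 = 18.8953 W = 0.02534 hp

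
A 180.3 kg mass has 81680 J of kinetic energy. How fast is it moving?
v = √(2·KE/m) = √(2·81680/180.3) = 30.1 m/s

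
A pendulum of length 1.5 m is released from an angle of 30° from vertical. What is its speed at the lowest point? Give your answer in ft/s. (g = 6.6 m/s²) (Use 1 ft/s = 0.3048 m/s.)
h = L(1 − cosθ) = 1.5(1 − cos30°) = 0.200962 m
v = √(2gh) = √(2·6.6·0.200962) = 1.62871 m/s = 5.344 ft/s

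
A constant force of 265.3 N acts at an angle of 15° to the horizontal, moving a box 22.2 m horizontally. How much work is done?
W = F·d·cosθ = (265.3)(22.2)cos(15°) = 5689 J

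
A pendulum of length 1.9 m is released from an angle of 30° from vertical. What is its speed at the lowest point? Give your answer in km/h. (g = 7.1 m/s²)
h = L(1 − cosθ) = 1.9(1 − cos30°) = 0.254552 m
v = √(2gh) = √(2·7.1·0.254552) = 1.90122 m/s = 6.844 km/h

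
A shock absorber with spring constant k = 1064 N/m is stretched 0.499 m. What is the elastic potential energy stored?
PE = ½kx² = ½(1064)(0.499)² = 132.5 J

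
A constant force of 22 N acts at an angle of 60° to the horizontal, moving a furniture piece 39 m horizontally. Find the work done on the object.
W = F·d·cosθ = (22)(39)cos(60°) = 429.0 J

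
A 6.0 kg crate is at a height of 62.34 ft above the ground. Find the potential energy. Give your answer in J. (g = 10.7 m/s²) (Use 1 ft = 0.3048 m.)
Convert to SI: m = 6.0 kg, h = 19.0012 m
PE = mgh = (6.0)(10.7)(19.0012) = 1220 J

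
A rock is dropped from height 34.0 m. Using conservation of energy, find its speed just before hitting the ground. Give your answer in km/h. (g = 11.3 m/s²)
mgh = ½mv² ⇒ v = √(2gh) = √(2·11.3·34.0) = 27.72 m/s = 99.79 km/h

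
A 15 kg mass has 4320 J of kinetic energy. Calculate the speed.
v = √(2·KE/m) = √(2·4320/15) = 24.0 m/s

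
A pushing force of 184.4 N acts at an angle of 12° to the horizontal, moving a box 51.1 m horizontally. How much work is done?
W = F·d·cosθ = (184.4)(51.1)cos(12°) = 9217 J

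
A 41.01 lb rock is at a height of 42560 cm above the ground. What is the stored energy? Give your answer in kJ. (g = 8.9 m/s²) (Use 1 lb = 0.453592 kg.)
Convert to SI: m = 18.6018 kg, h = 425.6 m
PE = mgh = (18.6018)(8.9)(425.6) = 70460.7 J = 70.46 kJ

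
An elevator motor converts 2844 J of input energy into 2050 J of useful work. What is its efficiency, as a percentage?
η = W_out/W_in = 2050/2844 = 72.08%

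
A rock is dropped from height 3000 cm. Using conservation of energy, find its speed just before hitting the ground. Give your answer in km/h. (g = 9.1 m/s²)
Convert to SI: h = 30.0 m
mgh = ½mv² ⇒ v = √(2gh) = √(2·9.1·30.0) = 23.3666 m/s = 84.12 km/h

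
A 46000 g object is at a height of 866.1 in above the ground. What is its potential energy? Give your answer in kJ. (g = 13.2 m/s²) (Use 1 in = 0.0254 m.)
Convert to SI: m = 46.0 kg, h = 21.9989 m
PE = mgh = (46.0)(13.2)(21.9989) = 13357.8 J = 13.36 kJ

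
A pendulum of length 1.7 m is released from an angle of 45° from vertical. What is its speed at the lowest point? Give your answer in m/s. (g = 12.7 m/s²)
h = L(1 − cosθ) = 1.7(1 − cos45°) = 0.497918 m
v = √(2gh) = √(2·12.7·0.497918) = 3.556 m/s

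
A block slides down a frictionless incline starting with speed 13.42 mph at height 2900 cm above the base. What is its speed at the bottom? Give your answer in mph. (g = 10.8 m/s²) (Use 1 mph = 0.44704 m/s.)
Convert to SI: v₀ = 5.99928 m/s, h = 29.0 m
½mv₀² + mgh = ½mv² ⇒ v = √(v₀² + 2gh) = √(5.99928² + 2·10.8·29.0) = 25.737 m/s = 57.57 mph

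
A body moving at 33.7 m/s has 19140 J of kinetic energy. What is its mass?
m = 2·KE/v² = 2·19140/(33.7)² = 33.71 kg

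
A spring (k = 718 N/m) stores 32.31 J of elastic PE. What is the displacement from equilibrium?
x = √(2·PE/k) = √(2·32.31/718) = 0.3 m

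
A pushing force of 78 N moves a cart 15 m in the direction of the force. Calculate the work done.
W = F·d = (78)(15) = 1170 J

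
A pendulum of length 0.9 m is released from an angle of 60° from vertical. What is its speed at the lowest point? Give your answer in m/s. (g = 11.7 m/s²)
h = L(1 − cosθ) = 0.9(1 − cos60°) = 0.45 m
v = √(2gh) = √(2·11.7·0.45) = 3.245 m/s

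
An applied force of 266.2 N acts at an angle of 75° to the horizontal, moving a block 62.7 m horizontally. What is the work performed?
W = F·d·cosθ = (266.2)(62.7)cos(75°) = 4320 J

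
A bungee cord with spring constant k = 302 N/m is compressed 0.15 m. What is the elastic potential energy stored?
PE = ½kx² = ½(302)(0.15)² = 3.398 J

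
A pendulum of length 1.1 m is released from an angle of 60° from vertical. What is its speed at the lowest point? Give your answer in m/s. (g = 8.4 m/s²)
h = L(1 − cosθ) = 1.1(1 − cos60°) = 0.55 m
v = √(2gh) = √(2·8.4·0.55) = 3.04 m/s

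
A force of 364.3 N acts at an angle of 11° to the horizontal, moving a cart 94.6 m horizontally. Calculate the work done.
W = F·d·cosθ = (364.3)(94.6)cos(11°) = 33830 J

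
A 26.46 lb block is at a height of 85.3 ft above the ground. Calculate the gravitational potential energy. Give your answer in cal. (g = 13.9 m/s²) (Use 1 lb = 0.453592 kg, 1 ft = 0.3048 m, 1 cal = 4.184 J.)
Convert to SI: m = 12.002 kg, h = 25.9994 m
PE = mgh = (12.002)(13.9)(25.9994) = 4337.45 J = 1037 cal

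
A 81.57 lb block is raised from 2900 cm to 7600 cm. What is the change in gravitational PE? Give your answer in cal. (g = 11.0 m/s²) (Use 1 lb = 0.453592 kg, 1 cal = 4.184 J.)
Convert to SI: m = 36.9995 kg, Δh = 47.0 m
ΔPE = mgΔh = (36.9995)(11.0)(47.0) = 19128.7 J = 4572 cal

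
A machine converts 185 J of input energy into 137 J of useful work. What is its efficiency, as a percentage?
η = W_out/W_in = 137/185 = 74.05%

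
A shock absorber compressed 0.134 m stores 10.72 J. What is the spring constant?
k = 2·PE/x² = 2·10.72/(0.134)² = 1194 N/m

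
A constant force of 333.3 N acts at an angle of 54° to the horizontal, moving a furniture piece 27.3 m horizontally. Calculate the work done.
W = F·d·cosθ = (333.3)(27.3)cos(54°) = 5348 J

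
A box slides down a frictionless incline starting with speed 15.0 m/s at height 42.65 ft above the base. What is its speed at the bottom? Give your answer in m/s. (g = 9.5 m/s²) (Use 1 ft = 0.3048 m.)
Convert to SI: v₀ = 15.0 m/s, h = 12.9997 m
½mv₀² + mgh = ½mv² ⇒ v = √(v₀² + 2gh) = √(15.0² + 2·9.5·12.9997) = 21.73 m/s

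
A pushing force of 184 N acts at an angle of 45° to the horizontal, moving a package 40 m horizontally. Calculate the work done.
W = F·d·cosθ = (184)(40)cos(45°) = 5204 J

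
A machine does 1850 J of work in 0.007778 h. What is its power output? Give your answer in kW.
Convert to SI: W = 1850.0 J, t = 28.0008 s
P = W/t = 1850.0/28.0008 = 66.0695 W = 0.06607 kW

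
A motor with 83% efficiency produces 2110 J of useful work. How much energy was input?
W_in = W_out/η = 2110/0.83 = 2542 J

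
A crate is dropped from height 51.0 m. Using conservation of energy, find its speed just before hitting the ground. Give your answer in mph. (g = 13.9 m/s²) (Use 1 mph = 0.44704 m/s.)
mgh = ½mv² ⇒ v = √(2gh) = √(2·13.9·51.0) = 37.6537 m/s = 84.23 mph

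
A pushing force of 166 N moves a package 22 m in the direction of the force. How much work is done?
W = F·d = (166)(22) = 3652 J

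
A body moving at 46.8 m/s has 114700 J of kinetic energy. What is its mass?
m = 2·KE/v² = 2·114700/(46.8)² = 104.7 kg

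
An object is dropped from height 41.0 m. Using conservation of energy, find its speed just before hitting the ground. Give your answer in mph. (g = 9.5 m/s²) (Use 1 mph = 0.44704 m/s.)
mgh = ½mv² ⇒ v = √(2gh) = √(2·9.5·41.0) = 27.9106 m/s = 62.43 mph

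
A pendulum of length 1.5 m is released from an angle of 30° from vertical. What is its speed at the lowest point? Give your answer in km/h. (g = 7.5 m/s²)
h = L(1 − cosθ) = 1.5(1 − cos30°) = 0.200962 m
v = √(2gh) = √(2·7.5·0.200962) = 1.73621 m/s = 6.25 km/h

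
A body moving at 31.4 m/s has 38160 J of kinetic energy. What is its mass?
m = 2·KE/v² = 2·38160/(31.4)² = 77.41 kg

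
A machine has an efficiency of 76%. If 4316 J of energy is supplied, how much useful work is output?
W_out = η·W_in = 0.76·4316 = 3280.16 J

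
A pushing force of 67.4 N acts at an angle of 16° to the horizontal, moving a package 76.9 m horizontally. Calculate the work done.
W = F·d·cosθ = (67.4)(76.9)cos(16°) = 4982 J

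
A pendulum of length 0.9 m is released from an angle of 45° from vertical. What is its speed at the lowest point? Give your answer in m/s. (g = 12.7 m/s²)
h = L(1 − cosθ) = 0.9(1 − cos45°) = 0.263604 m
v = √(2gh) = √(2·12.7·0.263604) = 2.588 m/s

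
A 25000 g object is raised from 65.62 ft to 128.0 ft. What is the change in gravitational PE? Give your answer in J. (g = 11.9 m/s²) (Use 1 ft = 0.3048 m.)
Convert to SI: m = 25.0 kg, Δh = 19.0134 m
ΔPE = mgΔh = (25.0)(11.9)(19.0134) = 5656 J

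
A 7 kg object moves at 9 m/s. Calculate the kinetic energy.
KE = ½mv² = ½(7)(9)² = 283.5 J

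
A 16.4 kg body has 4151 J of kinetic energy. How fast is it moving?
v = √(2·KE/m) = √(2·4151/16.4) = 22.5 m/s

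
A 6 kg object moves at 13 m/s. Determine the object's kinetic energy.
KE = ½mv² = ½(6)(13)² = 507.0 J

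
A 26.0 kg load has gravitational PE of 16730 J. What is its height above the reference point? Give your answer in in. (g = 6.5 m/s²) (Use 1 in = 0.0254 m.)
h = PE/(mg) = 16730.0/(26.0·6.5) = 98.9941 m = 3897 in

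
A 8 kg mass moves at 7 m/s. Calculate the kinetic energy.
KE = ½mv² = ½(8)(7)² = 196.0 J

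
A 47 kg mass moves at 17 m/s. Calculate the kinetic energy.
KE = ½mv² = ½(47)(17)² = 6791.5 J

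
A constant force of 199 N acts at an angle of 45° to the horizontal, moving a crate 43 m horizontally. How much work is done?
W = F·d·cosθ = (199)(43)cos(45°) = 6051 J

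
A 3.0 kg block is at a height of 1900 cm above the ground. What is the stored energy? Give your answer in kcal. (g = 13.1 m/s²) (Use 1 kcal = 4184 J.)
Convert to SI: m = 3.0 kg, h = 19.0 m
PE = mgh = (3.0)(13.1)(19.0) = 746.7 J = 0.1785 kcal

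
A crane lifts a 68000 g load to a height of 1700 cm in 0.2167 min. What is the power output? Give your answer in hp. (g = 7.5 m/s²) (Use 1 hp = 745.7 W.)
Convert to SI: m = 68.0 kg, h = 17.0 m, t = 13.002 s
P = mgh/t = (68.0)(7.5)(17.0)/13.002 = 666.82 W = 0.8942 hp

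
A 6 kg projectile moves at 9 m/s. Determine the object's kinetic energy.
KE = ½mv² = ½(6)(9)² = 243.0 J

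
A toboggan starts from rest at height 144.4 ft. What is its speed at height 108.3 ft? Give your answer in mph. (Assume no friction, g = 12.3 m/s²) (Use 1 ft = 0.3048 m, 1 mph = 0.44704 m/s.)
Convert to SI: h₁−h₂ = 11.0033 m
mgh₁ = mgh₂ + ½mv² ⇒ v = √(2g(h₁−h₂)) = √(2·12.3·11.0033) = 16.4524 m/s = 36.8 mph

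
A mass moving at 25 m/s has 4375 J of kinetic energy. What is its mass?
m = 2·KE/v² = 2·4375/(25)² = 14.0 kg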